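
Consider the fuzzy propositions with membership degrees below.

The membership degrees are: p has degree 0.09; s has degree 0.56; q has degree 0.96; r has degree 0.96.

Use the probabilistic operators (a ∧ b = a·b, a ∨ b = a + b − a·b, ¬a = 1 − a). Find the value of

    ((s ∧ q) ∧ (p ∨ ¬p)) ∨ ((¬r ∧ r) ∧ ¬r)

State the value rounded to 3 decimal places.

s ∧ q = a·b on (0.5600, 0.9600) = 0.5376
¬p = 1 − 0.0900 = 0.9100
p ∨ ¬p = a + b − a·b on (0.0900, 0.9100) = 0.9181
(s ∧ q) ∧ (p ∨ ¬p) = a·b on (0.5376, 0.9181) = 0.4936
¬r = 1 − 0.9600 = 0.0400
¬r ∧ r = a·b on (0.0400, 0.9600) = 0.0384
¬r = 1 − 0.9600 = 0.0400
(¬r ∧ r) ∧ ¬r = a·b on (0.0384, 0.0400) = 0.0015
((s ∧ q) ∧ (p ∨ ¬p)) ∨ ((¬r ∧ r) ∧ ¬r) = a + b − a·b on (0.4936, 0.0015) = 0.4943

0.494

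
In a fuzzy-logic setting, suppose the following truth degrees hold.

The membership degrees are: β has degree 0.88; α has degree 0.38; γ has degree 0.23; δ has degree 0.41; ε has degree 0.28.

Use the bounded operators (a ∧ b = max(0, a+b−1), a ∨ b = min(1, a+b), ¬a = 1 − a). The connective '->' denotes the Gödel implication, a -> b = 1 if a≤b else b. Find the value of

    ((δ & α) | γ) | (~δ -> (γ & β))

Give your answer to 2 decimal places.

0.34

δ & α = max(0, a+b−1) on (0.41, 0.38) = 0.00
(δ & α) | γ = min(1, a+b) on (0.00, 0.23) = 0.23
~δ = 1 − 0.41 = 0.59
γ & β = max(0, a+b−1) on (0.23, 0.88) = 0.11
~δ -> (γ & β)  [Gödel: 1 if a≤b else b] with a=0.59, b=0.11 → 0.11
((δ & α) | γ) | (~δ -> (γ & β)) = min(1, a+b) on (0.23, 0.11) = 0.34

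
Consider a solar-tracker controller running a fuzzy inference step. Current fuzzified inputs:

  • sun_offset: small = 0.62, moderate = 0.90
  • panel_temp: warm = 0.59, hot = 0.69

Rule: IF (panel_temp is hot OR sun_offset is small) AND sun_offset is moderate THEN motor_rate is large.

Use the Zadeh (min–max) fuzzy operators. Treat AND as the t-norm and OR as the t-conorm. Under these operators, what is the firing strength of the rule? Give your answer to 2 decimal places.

firing strength: (hot=0.69 OR small=0.62) = 0.69; AND[min(a, b)] with moderate=0.90 → w = 0.69

0.69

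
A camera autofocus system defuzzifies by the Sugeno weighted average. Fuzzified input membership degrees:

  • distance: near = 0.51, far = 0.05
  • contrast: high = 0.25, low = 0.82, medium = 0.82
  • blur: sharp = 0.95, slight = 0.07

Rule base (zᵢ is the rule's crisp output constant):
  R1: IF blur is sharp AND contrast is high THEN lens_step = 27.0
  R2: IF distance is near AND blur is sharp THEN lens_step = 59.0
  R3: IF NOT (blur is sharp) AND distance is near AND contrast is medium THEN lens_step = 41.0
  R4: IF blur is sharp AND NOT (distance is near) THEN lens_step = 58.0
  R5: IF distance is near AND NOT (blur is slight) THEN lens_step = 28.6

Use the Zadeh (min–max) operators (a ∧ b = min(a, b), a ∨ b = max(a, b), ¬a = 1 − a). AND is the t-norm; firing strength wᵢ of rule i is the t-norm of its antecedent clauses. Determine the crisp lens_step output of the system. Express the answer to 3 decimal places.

R1 (z=27.0): sharp=0.95, high=0.25; AND[min(a, b)] → w = 0.25
R2 (z=59.0): near=0.51, sharp=0.95; AND[min(a, b)] → w = 0.51
R3 (z=41.0): ¬sharp=1−0.95=0.05, near=0.51, medium=0.82; AND[min(a, b)] → w = 0.05
R4 (z=58.0): sharp=0.95, ¬near=1−0.51=0.49; AND[min(a, b)] → w = 0.49
R5 (z=28.6): near=0.51, ¬slight=1−0.07=0.93; AND[min(a, b)] → w = 0.51
Weighted average = (0.25·27.0 + 0.51·59.0 + 0.05·41.0 + 0.49·58.0 + 0.51·28.6) / (0.25 + 0.51 + 0.05 + 0.49 + 0.51)
  = 81.8960 / 1.8100 = 45.246

45.246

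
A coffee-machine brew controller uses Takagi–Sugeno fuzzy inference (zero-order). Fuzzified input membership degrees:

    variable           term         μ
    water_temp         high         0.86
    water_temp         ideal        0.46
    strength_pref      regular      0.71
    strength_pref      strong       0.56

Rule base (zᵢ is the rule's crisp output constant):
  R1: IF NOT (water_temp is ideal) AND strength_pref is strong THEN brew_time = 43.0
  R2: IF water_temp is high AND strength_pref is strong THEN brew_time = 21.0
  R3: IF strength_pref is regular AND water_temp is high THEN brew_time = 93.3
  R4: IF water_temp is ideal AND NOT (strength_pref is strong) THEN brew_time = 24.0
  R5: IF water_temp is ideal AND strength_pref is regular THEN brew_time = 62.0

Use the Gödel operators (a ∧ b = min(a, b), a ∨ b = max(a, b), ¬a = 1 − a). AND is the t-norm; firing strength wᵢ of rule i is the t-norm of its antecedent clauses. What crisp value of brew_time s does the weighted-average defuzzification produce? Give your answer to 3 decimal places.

R1 (z=43.0): ¬ideal=1−0.46=0.54, strong=0.56; AND[min(a, b)] → w = 0.54
R2 (z=21.0): high=0.86, strong=0.56; AND[min(a, b)] → w = 0.56
R3 (z=93.3): regular=0.71, high=0.86; AND[min(a, b)] → w = 0.71
R4 (z=24.0): ideal=0.46, ¬strong=1−0.56=0.44; AND[min(a, b)] → w = 0.44
R5 (z=62.0): ideal=0.46, regular=0.71; AND[min(a, b)] → w = 0.46
Weighted average = (0.54·43.0 + 0.56·21.0 + 0.71·93.3 + 0.44·24.0 + 0.46·62.0) / (0.54 + 0.56 + 0.71 + 0.44 + 0.46)
  = 140.3030 / 2.7100 = 51.772

51.772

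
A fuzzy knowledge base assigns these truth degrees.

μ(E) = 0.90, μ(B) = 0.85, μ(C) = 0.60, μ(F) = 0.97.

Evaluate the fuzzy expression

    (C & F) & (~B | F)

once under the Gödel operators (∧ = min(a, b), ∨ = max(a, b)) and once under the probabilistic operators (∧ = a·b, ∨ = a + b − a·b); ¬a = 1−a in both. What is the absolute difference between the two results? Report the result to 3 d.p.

Under Gödel:
  C & F = min(a, b) on (0.60, 0.97) = 0.60
  ~B = 1 − 0.85 = 0.15
  ~B | F = max(a, b) on (0.15, 0.97) = 0.97
  (C & F) & (~B | F) = min(a, b) on (0.60, 0.97) = 0.60
  → value = 0.6000
Under probabilistic:
  C & F = a·b on (0.6000, 0.9700) = 0.5820
  ~B = 1 − 0.8500 = 0.1500
  ~B | F = a + b − a·b on (0.1500, 0.9700) = 0.9745
  (C & F) & (~B | F) = a·b on (0.5820, 0.9745) = 0.5672
  → value = 0.5672
|0.6000 − 0.5672| = 0.033

0.033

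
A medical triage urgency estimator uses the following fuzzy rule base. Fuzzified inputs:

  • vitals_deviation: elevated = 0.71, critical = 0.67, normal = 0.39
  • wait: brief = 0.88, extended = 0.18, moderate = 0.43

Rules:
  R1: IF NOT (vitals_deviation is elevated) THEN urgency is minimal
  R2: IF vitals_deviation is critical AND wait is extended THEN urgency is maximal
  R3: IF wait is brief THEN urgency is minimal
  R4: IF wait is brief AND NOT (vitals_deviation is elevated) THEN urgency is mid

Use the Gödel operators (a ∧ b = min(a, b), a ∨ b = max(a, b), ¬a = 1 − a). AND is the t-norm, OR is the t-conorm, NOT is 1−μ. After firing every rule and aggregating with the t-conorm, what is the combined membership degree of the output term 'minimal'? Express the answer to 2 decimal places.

0.88

R1: ¬elevated=1−0.71=0.29 → w = 0.29
R2: critical=0.67, extended=0.18; AND[min(a, b)] → w = 0.18
R3: brief=0.88 → w = 0.88
R4: brief=0.88, ¬elevated=1−0.71=0.29; AND[min(a, b)] → w = 0.29
Rules with consequent 'minimal': {R1, R3} → strengths 0.29, 0.88
Aggregate via t-conorm [max(a, b)]: 0.88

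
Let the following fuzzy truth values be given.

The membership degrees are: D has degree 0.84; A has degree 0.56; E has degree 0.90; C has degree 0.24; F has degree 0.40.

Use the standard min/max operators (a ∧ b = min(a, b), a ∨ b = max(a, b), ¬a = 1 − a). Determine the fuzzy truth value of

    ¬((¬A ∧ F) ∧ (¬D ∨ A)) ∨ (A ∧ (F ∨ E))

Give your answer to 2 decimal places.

0.60

¬A = 1 − 0.56 = 0.44
¬A ∧ F = min(a, b) on (0.44, 0.40) = 0.40
¬D = 1 − 0.84 = 0.16
¬D ∨ A = max(a, b) on (0.16, 0.56) = 0.56
(¬A ∧ F) ∧ (¬D ∨ A) = min(a, b) on (0.40, 0.56) = 0.40
¬((¬A ∧ F) ∧ (¬D ∨ A)) = 1 − 0.40 = 0.60
F ∨ E = max(a, b) on (0.40, 0.90) = 0.90
A ∧ (F ∨ E) = min(a, b) on (0.56, 0.90) = 0.56
¬((¬A ∧ F) ∧ (¬D ∨ A)) ∨ (A ∧ (F ∨ E)) = max(a, b) on (0.60, 0.56) = 0.60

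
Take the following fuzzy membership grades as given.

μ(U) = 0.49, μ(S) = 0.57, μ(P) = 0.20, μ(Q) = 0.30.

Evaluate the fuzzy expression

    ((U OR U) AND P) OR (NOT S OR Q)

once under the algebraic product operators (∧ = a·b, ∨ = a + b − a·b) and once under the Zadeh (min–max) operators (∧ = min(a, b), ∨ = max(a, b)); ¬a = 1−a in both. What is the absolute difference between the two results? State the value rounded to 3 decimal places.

0.230

Under algebraic product:
  U OR U = a + b − a·b on (0.4900, 0.4900) = 0.7399
  (U OR U) AND P = a·b on (0.7399, 0.2000) = 0.1480
  NOT S = 1 − 0.5700 = 0.4300
  NOT S OR Q = a + b − a·b on (0.4300, 0.3000) = 0.6010
  ((U OR U) AND P) OR (NOT S OR Q) = a + b − a·b on (0.1480, 0.6010) = 0.6600
  → value = 0.6600
Under Zadeh (min–max):
  U OR U = max(a, b) on (0.49, 0.49) = 0.49
  (U OR U) AND P = min(a, b) on (0.49, 0.20) = 0.20
  NOT S = 1 − 0.57 = 0.43
  NOT S OR Q = max(a, b) on (0.43, 0.30) = 0.43
  ((U OR U) AND P) OR (NOT S OR Q) = max(a, b) on (0.20, 0.43) = 0.43
  → value = 0.4300
|0.6600 − 0.4300| = 0.230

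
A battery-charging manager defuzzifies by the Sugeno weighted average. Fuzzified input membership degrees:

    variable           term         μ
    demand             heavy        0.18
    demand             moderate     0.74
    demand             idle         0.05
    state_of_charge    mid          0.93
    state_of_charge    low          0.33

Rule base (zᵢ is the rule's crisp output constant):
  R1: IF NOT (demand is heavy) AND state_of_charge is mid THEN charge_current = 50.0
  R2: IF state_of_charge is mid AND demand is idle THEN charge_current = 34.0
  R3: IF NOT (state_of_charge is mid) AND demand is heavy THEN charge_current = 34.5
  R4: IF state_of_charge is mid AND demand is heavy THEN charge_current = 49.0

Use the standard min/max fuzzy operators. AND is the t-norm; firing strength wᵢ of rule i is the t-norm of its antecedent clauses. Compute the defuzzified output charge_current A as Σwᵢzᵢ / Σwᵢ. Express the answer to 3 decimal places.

R1 (z=50.0): ¬heavy=1−0.18=0.82, mid=0.93; AND[min(a, b)] → w = 0.82
R2 (z=34.0): mid=0.93, idle=0.05; AND[min(a, b)] → w = 0.05
R3 (z=34.5): ¬mid=1−0.93=0.07, heavy=0.18; AND[min(a, b)] → w = 0.07
R4 (z=49.0): mid=0.93, heavy=0.18; AND[min(a, b)] → w = 0.18
Weighted average = (0.82·50.0 + 0.05·34.0 + 0.07·34.5 + 0.18·49.0) / (0.82 + 0.05 + 0.07 + 0.18)
  = 53.9350 / 1.1200 = 48.156

48.156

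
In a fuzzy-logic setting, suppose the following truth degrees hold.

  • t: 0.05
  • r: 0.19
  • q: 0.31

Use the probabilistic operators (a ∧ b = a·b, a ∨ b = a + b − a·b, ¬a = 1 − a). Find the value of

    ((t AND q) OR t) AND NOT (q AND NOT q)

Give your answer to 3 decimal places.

0.051

t AND q = a·b on (0.0500, 0.3100) = 0.0155
(t AND q) OR t = a + b − a·b on (0.0155, 0.0500) = 0.0647
NOT q = 1 − 0.3100 = 0.6900
q AND NOT q = a·b on (0.3100, 0.6900) = 0.2139
NOT (q AND NOT q) = 1 − 0.2139 = 0.7861
((t AND q) OR t) AND NOT (q AND NOT q) = a·b on (0.0647, 0.7861) = 0.0509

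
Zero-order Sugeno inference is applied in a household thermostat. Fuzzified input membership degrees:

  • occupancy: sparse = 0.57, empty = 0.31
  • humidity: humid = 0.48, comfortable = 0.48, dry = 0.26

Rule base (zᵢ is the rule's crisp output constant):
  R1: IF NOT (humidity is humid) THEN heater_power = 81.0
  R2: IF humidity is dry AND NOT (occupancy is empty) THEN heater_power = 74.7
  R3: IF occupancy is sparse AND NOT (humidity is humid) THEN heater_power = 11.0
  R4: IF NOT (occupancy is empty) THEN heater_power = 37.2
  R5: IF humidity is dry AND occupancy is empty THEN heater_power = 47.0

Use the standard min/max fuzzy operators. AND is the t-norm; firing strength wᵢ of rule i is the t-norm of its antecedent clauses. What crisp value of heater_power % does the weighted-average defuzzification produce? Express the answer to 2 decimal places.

46.73

R1 (z=81.0): ¬humid=1−0.48=0.52 → w = 0.52
R2 (z=74.7): dry=0.26, ¬empty=1−0.31=0.69; AND[min(a, b)] → w = 0.26
R3 (z=11.0): sparse=0.57, ¬humid=1−0.48=0.52; AND[min(a, b)] → w = 0.52
R4 (z=37.2): ¬empty=1−0.31=0.69 → w = 0.69
R5 (z=47.0): dry=0.26, empty=0.31; AND[min(a, b)] → w = 0.26
Weighted average = (0.52·81.0 + 0.26·74.7 + 0.52·11.0 + 0.69·37.2 + 0.26·47.0) / (0.52 + 0.26 + 0.52 + 0.69 + 0.26)
  = 105.1500 / 2.2500 = 46.73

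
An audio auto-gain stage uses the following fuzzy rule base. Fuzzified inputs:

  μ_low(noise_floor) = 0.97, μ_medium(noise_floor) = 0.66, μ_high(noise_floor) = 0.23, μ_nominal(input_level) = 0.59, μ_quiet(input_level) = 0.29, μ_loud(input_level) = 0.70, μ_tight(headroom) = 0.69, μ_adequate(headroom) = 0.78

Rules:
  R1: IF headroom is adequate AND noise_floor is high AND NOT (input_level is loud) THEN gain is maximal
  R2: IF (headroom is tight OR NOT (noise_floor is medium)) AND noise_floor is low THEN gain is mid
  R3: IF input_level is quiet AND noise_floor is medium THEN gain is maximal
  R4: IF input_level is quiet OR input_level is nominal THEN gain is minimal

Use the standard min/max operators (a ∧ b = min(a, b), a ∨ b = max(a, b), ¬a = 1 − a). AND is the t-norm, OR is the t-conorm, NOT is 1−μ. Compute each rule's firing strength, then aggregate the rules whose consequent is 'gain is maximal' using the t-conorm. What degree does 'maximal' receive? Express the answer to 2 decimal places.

R1: adequate=0.78, high=0.23, ¬loud=1−0.70=0.30; AND[min(a, b)] → w = 0.23
R2: (tight=0.69 OR ¬medium=1−0.66=0.34) = 0.69; AND[min(a, b)] with low=0.97 → w = 0.69
R3: quiet=0.29, medium=0.66; AND[min(a, b)] → w = 0.29
R4: quiet=0.29, nominal=0.59; OR[max(a, b)] → w = 0.59
Rules with consequent 'maximal': {R1, R3} → strengths 0.23, 0.29
Aggregate via t-conorm [max(a, b)]: 0.29

0.29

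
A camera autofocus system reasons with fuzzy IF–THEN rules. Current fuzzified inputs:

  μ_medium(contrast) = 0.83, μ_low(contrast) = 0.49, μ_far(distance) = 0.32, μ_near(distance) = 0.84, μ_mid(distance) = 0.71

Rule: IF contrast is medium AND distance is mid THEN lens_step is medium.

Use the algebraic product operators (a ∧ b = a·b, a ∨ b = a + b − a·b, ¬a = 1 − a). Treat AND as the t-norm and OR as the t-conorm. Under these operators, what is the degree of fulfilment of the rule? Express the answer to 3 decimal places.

0.589

firing strength: medium=0.83, mid=0.71; AND[a·b] → w = 0.5893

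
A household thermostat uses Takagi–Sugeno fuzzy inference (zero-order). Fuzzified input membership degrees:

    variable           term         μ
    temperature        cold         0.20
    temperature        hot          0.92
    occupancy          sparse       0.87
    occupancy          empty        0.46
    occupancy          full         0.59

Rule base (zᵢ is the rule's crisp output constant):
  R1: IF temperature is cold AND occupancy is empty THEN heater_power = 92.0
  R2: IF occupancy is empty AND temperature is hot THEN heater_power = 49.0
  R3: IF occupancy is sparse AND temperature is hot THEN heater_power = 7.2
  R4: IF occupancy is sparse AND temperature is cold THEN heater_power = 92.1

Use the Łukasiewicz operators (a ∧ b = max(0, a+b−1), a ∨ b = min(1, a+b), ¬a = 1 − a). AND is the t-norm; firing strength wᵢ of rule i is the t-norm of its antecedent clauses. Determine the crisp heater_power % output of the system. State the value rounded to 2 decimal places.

R1 (z=92.0): cold=0.20, empty=0.46; AND[max(0, a+b−1)] → w = 0.00
R2 (z=49.0): empty=0.46, hot=0.92; AND[max(0, a+b−1)] → w = 0.38
R3 (z=7.2): sparse=0.87, hot=0.92; AND[max(0, a+b−1)] → w = 0.79
R4 (z=92.1): sparse=0.87, cold=0.20; AND[max(0, a+b−1)] → w = 0.07
Weighted average = (0.00·92.0 + 0.38·49.0 + 0.79·7.2 + 0.07·92.1) / (0.00 + 0.38 + 0.79 + 0.07)
  = 30.7550 / 1.2400 = 24.80

24.80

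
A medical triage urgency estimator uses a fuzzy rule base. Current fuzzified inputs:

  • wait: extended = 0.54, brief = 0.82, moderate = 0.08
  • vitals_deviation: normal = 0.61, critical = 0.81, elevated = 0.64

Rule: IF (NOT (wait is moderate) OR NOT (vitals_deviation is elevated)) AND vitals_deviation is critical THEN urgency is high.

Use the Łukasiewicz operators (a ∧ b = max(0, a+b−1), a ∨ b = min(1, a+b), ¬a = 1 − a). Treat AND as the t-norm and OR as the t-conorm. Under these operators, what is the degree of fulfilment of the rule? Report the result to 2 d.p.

firing strength: (¬moderate=1−0.08=0.92 OR ¬elevated=1−0.64=0.36) = 1.00; AND[max(0, a+b−1)] with critical=0.81 → w = 0.81

0.81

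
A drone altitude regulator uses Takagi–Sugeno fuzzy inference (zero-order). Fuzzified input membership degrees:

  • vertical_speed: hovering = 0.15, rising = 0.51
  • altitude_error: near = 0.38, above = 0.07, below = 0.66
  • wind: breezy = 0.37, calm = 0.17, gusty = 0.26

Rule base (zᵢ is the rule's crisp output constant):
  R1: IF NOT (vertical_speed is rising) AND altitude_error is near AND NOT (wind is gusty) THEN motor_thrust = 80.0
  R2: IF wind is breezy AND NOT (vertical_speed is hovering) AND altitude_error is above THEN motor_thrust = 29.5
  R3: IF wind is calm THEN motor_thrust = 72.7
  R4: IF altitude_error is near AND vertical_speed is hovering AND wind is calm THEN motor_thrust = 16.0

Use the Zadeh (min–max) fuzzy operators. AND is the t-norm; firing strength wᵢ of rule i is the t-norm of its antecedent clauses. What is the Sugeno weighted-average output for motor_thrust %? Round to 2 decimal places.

61.33

R1 (z=80.0): ¬rising=1−0.51=0.49, near=0.38, ¬gusty=1−0.26=0.74; AND[min(a, b)] → w = 0.38
R2 (z=29.5): breezy=0.37, ¬hovering=1−0.15=0.85, above=0.07; AND[min(a, b)] → w = 0.07
R3 (z=72.7): calm=0.17 → w = 0.17
R4 (z=16.0): near=0.38, hovering=0.15, calm=0.17; AND[min(a, b)] → w = 0.15
Weighted average = (0.38·80.0 + 0.07·29.5 + 0.17·72.7 + 0.15·16.0) / (0.38 + 0.07 + 0.17 + 0.15)
  = 47.2240 / 0.7700 = 61.33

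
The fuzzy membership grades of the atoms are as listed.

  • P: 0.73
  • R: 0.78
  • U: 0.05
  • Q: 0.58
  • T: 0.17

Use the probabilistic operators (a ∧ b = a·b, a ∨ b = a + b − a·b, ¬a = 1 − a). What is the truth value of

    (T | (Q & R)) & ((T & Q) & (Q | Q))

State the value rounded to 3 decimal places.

Q & R = a·b on (0.5800, 0.7800) = 0.4524
T | (Q & R) = a + b − a·b on (0.1700, 0.4524) = 0.5455
T & Q = a·b on (0.1700, 0.5800) = 0.0986
Q | Q = a + b − a·b on (0.5800, 0.5800) = 0.8236
(T & Q) & (Q | Q) = a·b on (0.0986, 0.8236) = 0.0812
(T | (Q & R)) & ((T & Q) & (Q | Q)) = a·b on (0.5455, 0.0812) = 0.0443

0.044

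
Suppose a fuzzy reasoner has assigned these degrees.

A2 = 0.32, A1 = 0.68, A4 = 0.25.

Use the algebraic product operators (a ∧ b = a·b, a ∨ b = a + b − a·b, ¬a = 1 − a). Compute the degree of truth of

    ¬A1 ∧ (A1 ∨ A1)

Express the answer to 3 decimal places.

¬A1 = 1 − 0.6800 = 0.3200
A1 ∨ A1 = a + b − a·b on (0.6800, 0.6800) = 0.8976
¬A1 ∧ (A1 ∨ A1) = a·b on (0.3200, 0.8976) = 0.2872

0.287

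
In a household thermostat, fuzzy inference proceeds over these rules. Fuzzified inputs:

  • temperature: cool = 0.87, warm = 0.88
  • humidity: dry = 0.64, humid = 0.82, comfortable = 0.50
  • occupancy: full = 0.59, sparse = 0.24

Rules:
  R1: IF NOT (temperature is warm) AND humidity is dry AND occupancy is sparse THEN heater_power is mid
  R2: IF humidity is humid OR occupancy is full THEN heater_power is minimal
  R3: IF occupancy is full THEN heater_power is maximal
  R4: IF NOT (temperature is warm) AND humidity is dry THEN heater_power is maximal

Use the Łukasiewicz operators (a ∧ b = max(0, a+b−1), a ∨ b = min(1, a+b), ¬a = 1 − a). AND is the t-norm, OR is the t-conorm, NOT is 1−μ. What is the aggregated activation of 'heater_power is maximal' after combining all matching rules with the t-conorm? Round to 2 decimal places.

R1: ¬warm=1−0.88=0.12, dry=0.64, sparse=0.24; AND[max(0, a+b−1)] → w = 0.00
R2: humid=0.82, full=0.59; OR[min(1, a+b)] → w = 1.00
R3: full=0.59 → w = 0.59
R4: ¬warm=1−0.88=0.12, dry=0.64; AND[max(0, a+b−1)] → w = 0.00
Rules with consequent 'maximal': {R3, R4} → strengths 0.59, 0.00
Aggregate via t-conorm [min(1, a+b)]: 0.59

0.59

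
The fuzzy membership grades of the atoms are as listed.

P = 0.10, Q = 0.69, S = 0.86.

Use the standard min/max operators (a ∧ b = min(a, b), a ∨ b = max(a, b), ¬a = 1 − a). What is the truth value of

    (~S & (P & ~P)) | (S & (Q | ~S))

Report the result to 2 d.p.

~S = 1 − 0.86 = 0.14
~P = 1 − 0.10 = 0.90
P & ~P = min(a, b) on (0.10, 0.90) = 0.10
~S & (P & ~P) = min(a, b) on (0.14, 0.10) = 0.10
~S = 1 − 0.86 = 0.14
Q | ~S = max(a, b) on (0.69, 0.14) = 0.69
S & (Q | ~S) = min(a, b) on (0.86, 0.69) = 0.69
(~S & (P & ~P)) | (S & (Q | ~S)) = max(a, b) on (0.10, 0.69) = 0.69

0.69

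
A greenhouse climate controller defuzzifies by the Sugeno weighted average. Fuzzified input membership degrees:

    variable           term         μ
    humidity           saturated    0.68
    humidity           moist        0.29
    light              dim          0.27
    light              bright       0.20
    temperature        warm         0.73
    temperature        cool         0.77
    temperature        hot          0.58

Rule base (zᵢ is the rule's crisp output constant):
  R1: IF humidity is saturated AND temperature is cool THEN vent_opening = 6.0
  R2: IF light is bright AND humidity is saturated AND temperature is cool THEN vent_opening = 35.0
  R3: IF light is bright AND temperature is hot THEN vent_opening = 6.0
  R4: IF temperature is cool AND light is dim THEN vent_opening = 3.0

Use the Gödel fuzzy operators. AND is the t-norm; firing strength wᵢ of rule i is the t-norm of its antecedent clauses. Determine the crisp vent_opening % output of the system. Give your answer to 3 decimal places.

9.696

R1 (z=6.0): saturated=0.68, cool=0.77; AND[min(a, b)] → w = 0.68
R2 (z=35.0): bright=0.20, saturated=0.68, cool=0.77; AND[min(a, b)] → w = 0.20
R3 (z=6.0): bright=0.20, hot=0.58; AND[min(a, b)] → w = 0.20
R4 (z=3.0): cool=0.77, dim=0.27; AND[min(a, b)] → w = 0.27
Weighted average = (0.68·6.0 + 0.20·35.0 + 0.20·6.0 + 0.27·3.0) / (0.68 + 0.20 + 0.20 + 0.27)
  = 13.0900 / 1.3500 = 9.696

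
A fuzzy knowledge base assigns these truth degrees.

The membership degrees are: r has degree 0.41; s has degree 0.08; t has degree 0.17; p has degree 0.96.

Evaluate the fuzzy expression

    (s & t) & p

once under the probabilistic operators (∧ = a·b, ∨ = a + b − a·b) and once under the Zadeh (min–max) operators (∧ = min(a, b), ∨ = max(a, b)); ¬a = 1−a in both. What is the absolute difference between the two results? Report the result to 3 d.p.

Under probabilistic:
  s & t = a·b on (0.0800, 0.1700) = 0.0136
  (s & t) & p = a·b on (0.0136, 0.9600) = 0.0131
  → value = 0.0131
Under Zadeh (min–max):
  s & t = min(a, b) on (0.08, 0.17) = 0.08
  (s & t) & p = min(a, b) on (0.08, 0.96) = 0.08
  → value = 0.0800
|0.0131 − 0.0800| = 0.067

0.067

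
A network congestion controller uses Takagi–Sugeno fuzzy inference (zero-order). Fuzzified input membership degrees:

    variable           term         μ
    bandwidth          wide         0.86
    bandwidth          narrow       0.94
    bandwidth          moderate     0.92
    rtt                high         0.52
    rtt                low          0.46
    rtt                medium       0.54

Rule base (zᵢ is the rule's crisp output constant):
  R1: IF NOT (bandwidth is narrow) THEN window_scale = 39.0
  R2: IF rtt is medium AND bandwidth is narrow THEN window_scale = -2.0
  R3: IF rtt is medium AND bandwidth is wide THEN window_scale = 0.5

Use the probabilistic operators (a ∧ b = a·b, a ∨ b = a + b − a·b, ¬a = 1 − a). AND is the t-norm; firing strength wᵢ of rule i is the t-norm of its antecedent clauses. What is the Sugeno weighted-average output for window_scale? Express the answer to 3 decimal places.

R1 (z=39.0): ¬narrow=1−0.94=0.06 → w = 0.0600
R2 (z=-2.0): medium=0.54, narrow=0.94; AND[a·b] → w = 0.5076
R3 (z=0.5): medium=0.54, wide=0.86; AND[a·b] → w = 0.4644
Weighted average = (0.0600·39.0 + 0.5076·-2.0 + 0.4644·0.5) / (0.0600 + 0.5076 + 0.4644)
  = 1.5570 / 1.0320 = 1.509

1.509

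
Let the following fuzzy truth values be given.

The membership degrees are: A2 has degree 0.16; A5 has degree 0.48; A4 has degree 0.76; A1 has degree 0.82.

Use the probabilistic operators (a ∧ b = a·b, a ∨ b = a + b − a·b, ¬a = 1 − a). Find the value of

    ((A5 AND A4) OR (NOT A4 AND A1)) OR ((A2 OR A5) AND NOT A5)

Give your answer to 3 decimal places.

0.639

A5 AND A4 = a·b on (0.4800, 0.7600) = 0.3648
NOT A4 = 1 − 0.7600 = 0.2400
NOT A4 AND A1 = a·b on (0.2400, 0.8200) = 0.1968
(A5 AND A4) OR (NOT A4 AND A1) = a + b − a·b on (0.3648, 0.1968) = 0.4898
A2 OR A5 = a + b − a·b on (0.1600, 0.4800) = 0.5632
NOT A5 = 1 − 0.4800 = 0.5200
(A2 OR A5) AND NOT A5 = a·b on (0.5632, 0.5200) = 0.2929
((A5 AND A4) OR (NOT A4 AND A1)) OR ((A2 OR A5) AND NOT A5) = a + b − a·b on (0.4898, 0.2929) = 0.6392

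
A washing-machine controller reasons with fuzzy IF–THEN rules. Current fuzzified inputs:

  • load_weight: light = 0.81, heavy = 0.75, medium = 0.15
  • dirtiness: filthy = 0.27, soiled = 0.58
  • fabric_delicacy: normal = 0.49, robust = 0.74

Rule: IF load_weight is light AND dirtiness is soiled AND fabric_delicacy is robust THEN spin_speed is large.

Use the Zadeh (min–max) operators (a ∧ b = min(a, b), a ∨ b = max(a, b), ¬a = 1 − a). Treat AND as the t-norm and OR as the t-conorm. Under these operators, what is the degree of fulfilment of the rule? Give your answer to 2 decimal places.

0.58

firing strength: light=0.81, soiled=0.58, robust=0.74; AND[min(a, b)] → w = 0.58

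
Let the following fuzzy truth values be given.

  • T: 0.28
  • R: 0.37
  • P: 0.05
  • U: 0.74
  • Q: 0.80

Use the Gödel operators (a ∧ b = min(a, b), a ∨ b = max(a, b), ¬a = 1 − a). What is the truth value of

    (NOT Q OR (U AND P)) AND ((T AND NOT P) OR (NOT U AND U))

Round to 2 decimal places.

0.20

NOT Q = 1 − 0.80 = 0.20
U AND P = min(a, b) on (0.74, 0.05) = 0.05
NOT Q OR (U AND P) = max(a, b) on (0.20, 0.05) = 0.20
NOT P = 1 − 0.05 = 0.95
T AND NOT P = min(a, b) on (0.28, 0.95) = 0.28
NOT U = 1 − 0.74 = 0.26
NOT U AND U = min(a, b) on (0.26, 0.74) = 0.26
(T AND NOT P) OR (NOT U AND U) = max(a, b) on (0.28, 0.26) = 0.28
(NOT Q OR (U AND P)) AND ((T AND NOT P) OR (NOT U AND U)) = min(a, b) on (0.20, 0.28) = 0.20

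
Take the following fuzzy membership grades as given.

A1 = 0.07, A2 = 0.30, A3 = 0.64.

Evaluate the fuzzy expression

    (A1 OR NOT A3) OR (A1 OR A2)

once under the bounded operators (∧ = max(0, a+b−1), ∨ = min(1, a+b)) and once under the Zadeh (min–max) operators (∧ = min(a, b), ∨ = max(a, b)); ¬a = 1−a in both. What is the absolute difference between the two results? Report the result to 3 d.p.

0.440

Under bounded:
  NOT A3 = 1 − 0.64 = 0.36
  A1 OR NOT A3 = min(1, a+b) on (0.07, 0.36) = 0.43
  A1 OR A2 = min(1, a+b) on (0.07, 0.30) = 0.37
  (A1 OR NOT A3) OR (A1 OR A2) = min(1, a+b) on (0.43, 0.37) = 0.80
  → value = 0.8000
Under Zadeh (min–max):
  NOT A3 = 1 − 0.64 = 0.36
  A1 OR NOT A3 = max(a, b) on (0.07, 0.36) = 0.36
  A1 OR A2 = max(a, b) on (0.07, 0.30) = 0.30
  (A1 OR NOT A3) OR (A1 OR A2) = max(a, b) on (0.36, 0.30) = 0.36
  → value = 0.3600
|0.8000 − 0.3600| = 0.440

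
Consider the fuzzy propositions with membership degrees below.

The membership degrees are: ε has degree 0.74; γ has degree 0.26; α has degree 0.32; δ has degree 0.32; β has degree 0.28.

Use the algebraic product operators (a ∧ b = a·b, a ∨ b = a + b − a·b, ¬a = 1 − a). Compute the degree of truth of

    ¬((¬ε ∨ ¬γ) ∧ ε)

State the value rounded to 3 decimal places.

¬ε = 1 − 0.7400 = 0.2600
¬γ = 1 − 0.2600 = 0.7400
¬ε ∨ ¬γ = a + b − a·b on (0.2600, 0.7400) = 0.8076
(¬ε ∨ ¬γ) ∧ ε = a·b on (0.8076, 0.7400) = 0.5976
¬((¬ε ∨ ¬γ) ∧ ε) = 1 − 0.5976 = 0.4024

0.402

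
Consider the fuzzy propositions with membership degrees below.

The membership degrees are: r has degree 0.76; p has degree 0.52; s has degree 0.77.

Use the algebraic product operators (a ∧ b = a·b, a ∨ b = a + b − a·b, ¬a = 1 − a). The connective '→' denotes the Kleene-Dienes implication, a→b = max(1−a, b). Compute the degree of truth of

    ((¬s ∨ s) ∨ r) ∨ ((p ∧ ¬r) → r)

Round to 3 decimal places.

¬s = 1 − 0.7700 = 0.2300
¬s ∨ s = a + b − a·b on (0.2300, 0.7700) = 0.8229
(¬s ∨ s) ∨ r = a + b − a·b on (0.8229, 0.7600) = 0.9575
¬r = 1 − 0.7600 = 0.2400
p ∧ ¬r = a·b on (0.5200, 0.2400) = 0.1248
(p ∧ ¬r) → r  [Kleene-Dienes: max(1−a, b)] with a=0.1248, b=0.7600 → 0.8752
((¬s ∨ s) ∨ r) ∨ ((p ∧ ¬r) → r) = a + b − a·b on (0.9575, 0.8752) = 0.9947

0.995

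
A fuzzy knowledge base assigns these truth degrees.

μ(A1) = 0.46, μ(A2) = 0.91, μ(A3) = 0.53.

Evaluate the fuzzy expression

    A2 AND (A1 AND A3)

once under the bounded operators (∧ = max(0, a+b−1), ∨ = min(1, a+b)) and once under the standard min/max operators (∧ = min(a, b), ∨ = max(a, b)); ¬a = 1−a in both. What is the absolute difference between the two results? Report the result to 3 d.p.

Under bounded:
  A1 AND A3 = max(0, a+b−1) on (0.46, 0.53) = 0.00
  A2 AND (A1 AND A3) = max(0, a+b−1) on (0.91, 0.00) = 0.00
  → value = 0.0000
Under standard min/max:
  A1 AND A3 = min(a, b) on (0.46, 0.53) = 0.46
  A2 AND (A1 AND A3) = min(a, b) on (0.91, 0.46) = 0.46
  → value = 0.4600
|0.0000 − 0.4600| = 0.460

0.460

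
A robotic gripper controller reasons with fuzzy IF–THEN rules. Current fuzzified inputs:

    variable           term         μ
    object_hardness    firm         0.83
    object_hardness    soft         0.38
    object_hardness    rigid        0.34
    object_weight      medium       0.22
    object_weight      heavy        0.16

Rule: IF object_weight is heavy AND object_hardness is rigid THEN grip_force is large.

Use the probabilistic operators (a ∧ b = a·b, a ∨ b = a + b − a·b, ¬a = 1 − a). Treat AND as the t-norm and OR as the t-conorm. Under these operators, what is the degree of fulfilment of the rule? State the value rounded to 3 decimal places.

firing strength: heavy=0.16, rigid=0.34; AND[a·b] → w = 0.0544

0.054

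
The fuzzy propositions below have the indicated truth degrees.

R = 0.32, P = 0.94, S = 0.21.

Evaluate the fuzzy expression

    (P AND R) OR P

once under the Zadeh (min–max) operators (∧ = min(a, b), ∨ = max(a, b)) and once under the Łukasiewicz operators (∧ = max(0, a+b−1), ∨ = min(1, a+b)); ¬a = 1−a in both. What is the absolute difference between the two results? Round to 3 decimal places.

Under Zadeh (min–max):
  P AND R = min(a, b) on (0.94, 0.32) = 0.32
  (P AND R) OR P = max(a, b) on (0.32, 0.94) = 0.94
  → value = 0.9400
Under Łukasiewicz:
  P AND R = max(0, a+b−1) on (0.94, 0.32) = 0.26
  (P AND R) OR P = min(1, a+b) on (0.26, 0.94) = 1.00
  → value = 1.0000
|0.9400 − 1.0000| = 0.060

0.060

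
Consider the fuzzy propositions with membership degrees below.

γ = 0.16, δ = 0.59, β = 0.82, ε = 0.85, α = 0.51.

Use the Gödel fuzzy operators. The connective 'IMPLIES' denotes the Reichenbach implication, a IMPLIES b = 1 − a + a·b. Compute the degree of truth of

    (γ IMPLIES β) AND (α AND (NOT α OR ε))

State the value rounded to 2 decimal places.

γ IMPLIES β  [Reichenbach: 1 − a + a·b] with a=0.16, b=0.82 → 0.97
NOT α = 1 − 0.51 = 0.49
NOT α OR ε = max(a, b) on (0.49, 0.85) = 0.85
α AND (NOT α OR ε) = min(a, b) on (0.51, 0.85) = 0.51
(γ IMPLIES β) AND (α AND (NOT α OR ε)) = min(a, b) on (0.97, 0.51) = 0.51

0.51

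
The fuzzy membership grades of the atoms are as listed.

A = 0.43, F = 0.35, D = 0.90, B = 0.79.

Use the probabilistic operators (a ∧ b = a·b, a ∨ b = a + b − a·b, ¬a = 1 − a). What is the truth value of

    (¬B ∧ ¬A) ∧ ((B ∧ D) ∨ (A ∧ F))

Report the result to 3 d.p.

0.090

¬B = 1 − 0.7900 = 0.2100
¬A = 1 − 0.4300 = 0.5700
¬B ∧ ¬A = a·b on (0.2100, 0.5700) = 0.1197
B ∧ D = a·b on (0.7900, 0.9000) = 0.7110
A ∧ F = a·b on (0.4300, 0.3500) = 0.1505
(B ∧ D) ∨ (A ∧ F) = a + b − a·b on (0.7110, 0.1505) = 0.7545
(¬B ∧ ¬A) ∧ ((B ∧ D) ∨ (A ∧ F)) = a·b on (0.1197, 0.7545) = 0.0903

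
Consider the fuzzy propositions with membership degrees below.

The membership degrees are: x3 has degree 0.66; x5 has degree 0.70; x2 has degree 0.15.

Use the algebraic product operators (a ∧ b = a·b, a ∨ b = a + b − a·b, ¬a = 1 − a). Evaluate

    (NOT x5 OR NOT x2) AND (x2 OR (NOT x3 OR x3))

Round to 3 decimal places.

0.724

NOT x5 = 1 − 0.7000 = 0.3000
NOT x2 = 1 − 0.1500 = 0.8500
NOT x5 OR NOT x2 = a + b − a·b on (0.3000, 0.8500) = 0.8950
NOT x3 = 1 − 0.6600 = 0.3400
NOT x3 OR x3 = a + b − a·b on (0.3400, 0.6600) = 0.7756
x2 OR (NOT x3 OR x3) = a + b − a·b on (0.1500, 0.7756) = 0.8093
(NOT x5 OR NOT x2) AND (x2 OR (NOT x3 OR x3)) = a·b on (0.8950, 0.8093) = 0.7243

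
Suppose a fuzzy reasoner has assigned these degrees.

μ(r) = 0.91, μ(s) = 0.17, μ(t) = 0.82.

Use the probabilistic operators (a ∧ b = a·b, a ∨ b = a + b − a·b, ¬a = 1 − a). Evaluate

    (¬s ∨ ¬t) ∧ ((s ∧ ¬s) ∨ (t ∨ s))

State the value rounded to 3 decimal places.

0.750

¬s = 1 − 0.1700 = 0.8300
¬t = 1 − 0.8200 = 0.1800
¬s ∨ ¬t = a + b − a·b on (0.8300, 0.1800) = 0.8606
¬s = 1 − 0.1700 = 0.8300
s ∧ ¬s = a·b on (0.1700, 0.8300) = 0.1411
t ∨ s = a + b − a·b on (0.8200, 0.1700) = 0.8506
(s ∧ ¬s) ∨ (t ∨ s) = a + b − a·b on (0.1411, 0.8506) = 0.8717
(¬s ∨ ¬t) ∧ ((s ∧ ¬s) ∨ (t ∨ s)) = a·b on (0.8606, 0.8717) = 0.7502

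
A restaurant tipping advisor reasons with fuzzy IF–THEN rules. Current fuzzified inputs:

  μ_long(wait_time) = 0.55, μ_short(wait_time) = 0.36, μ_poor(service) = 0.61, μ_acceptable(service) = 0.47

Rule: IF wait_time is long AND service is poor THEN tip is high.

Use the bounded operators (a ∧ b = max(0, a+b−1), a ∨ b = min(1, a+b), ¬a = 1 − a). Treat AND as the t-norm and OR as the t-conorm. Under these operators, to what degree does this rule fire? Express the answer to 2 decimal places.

firing strength: long=0.55, poor=0.61; AND[max(0, a+b−1)] → w = 0.16

0.16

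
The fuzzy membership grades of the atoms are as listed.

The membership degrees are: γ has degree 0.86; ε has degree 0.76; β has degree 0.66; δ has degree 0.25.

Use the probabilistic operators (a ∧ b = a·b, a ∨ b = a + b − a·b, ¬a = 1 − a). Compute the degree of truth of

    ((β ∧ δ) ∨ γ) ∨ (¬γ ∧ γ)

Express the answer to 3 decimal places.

β ∧ δ = a·b on (0.6600, 0.2500) = 0.1650
(β ∧ δ) ∨ γ = a + b − a·b on (0.1650, 0.8600) = 0.8831
¬γ = 1 − 0.8600 = 0.1400
¬γ ∧ γ = a·b on (0.1400, 0.8600) = 0.1204
((β ∧ δ) ∨ γ) ∨ (¬γ ∧ γ) = a + b − a·b on (0.8831, 0.1204) = 0.8972

0.897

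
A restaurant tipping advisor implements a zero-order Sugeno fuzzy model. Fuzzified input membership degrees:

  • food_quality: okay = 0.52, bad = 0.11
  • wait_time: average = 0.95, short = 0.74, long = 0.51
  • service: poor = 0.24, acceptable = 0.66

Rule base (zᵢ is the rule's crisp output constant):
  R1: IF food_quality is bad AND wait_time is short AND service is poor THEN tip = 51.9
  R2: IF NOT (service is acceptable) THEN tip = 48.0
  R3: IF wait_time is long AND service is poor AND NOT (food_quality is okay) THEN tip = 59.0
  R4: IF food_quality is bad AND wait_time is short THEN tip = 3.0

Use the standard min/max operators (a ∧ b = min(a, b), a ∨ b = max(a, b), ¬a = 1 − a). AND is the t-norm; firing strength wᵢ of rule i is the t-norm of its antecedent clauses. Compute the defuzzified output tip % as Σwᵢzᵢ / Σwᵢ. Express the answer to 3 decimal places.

45.649

R1 (z=51.9): bad=0.11, short=0.74, poor=0.24; AND[min(a, b)] → w = 0.11
R2 (z=48.0): ¬acceptable=1−0.66=0.34 → w = 0.34
R3 (z=59.0): long=0.51, poor=0.24, ¬okay=1−0.52=0.48; AND[min(a, b)] → w = 0.24
R4 (z=3.0): bad=0.11, short=0.74; AND[min(a, b)] → w = 0.11
Weighted average = (0.11·51.9 + 0.34·48.0 + 0.24·59.0 + 0.11·3.0) / (0.11 + 0.34 + 0.24 + 0.11)
  = 36.5190 / 0.8000 = 45.649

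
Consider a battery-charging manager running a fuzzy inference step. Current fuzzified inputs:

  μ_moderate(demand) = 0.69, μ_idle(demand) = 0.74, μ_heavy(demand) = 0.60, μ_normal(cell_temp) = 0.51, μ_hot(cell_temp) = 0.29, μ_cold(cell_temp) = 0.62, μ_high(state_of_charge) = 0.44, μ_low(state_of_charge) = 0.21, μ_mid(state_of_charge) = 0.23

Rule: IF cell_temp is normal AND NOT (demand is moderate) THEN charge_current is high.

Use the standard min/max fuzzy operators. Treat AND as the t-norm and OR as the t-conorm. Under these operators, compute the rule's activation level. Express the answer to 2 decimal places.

0.31

firing strength: normal=0.51, ¬moderate=1−0.69=0.31; AND[min(a, b)] → w = 0.31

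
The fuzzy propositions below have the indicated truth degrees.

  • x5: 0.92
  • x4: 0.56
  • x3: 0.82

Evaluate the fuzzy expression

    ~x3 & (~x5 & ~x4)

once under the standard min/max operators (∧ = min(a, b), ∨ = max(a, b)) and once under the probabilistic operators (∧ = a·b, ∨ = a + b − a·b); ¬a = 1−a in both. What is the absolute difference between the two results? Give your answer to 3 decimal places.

0.074

Under standard min/max:
  ~x3 = 1 − 0.82 = 0.18
  ~x5 = 1 − 0.92 = 0.08
  ~x4 = 1 − 0.56 = 0.44
  ~x5 & ~x4 = min(a, b) on (0.08, 0.44) = 0.08
  ~x3 & (~x5 & ~x4) = min(a, b) on (0.18, 0.08) = 0.08
  → value = 0.0800
Under probabilistic:
  ~x3 = 1 − 0.8200 = 0.1800
  ~x5 = 1 − 0.9200 = 0.0800
  ~x4 = 1 − 0.5600 = 0.4400
  ~x5 & ~x4 = a·b on (0.0800, 0.4400) = 0.0352
  ~x3 & (~x5 & ~x4) = a·b on (0.1800, 0.0352) = 0.0063
  → value = 0.0063
|0.0800 − 0.0063| = 0.074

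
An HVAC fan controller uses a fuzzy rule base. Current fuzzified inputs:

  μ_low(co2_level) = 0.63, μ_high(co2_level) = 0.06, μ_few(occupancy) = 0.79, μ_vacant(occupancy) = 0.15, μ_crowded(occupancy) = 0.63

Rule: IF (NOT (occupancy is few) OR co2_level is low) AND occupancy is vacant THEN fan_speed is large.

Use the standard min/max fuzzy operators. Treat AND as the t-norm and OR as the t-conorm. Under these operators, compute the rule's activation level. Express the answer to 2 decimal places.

firing strength: (¬few=1−0.79=0.21 OR low=0.63) = 0.63; AND[min(a, b)] with vacant=0.15 → w = 0.15

0.15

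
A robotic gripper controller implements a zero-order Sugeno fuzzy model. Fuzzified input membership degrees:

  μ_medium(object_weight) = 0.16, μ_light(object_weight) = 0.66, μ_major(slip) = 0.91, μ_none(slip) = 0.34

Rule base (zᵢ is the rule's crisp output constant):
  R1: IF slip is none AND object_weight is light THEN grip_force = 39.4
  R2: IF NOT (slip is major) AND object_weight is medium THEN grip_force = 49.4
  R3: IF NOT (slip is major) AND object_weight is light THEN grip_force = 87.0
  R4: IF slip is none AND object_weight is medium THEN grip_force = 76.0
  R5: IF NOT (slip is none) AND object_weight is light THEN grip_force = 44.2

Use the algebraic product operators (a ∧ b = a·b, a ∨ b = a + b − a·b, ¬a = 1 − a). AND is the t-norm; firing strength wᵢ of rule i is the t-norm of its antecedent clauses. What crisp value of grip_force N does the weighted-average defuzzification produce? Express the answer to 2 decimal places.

48.35

R1 (z=39.4): none=0.34, light=0.66; AND[a·b] → w = 0.2244
R2 (z=49.4): ¬major=1−0.91=0.09, medium=0.16; AND[a·b] → w = 0.0144
R3 (z=87.0): ¬major=1−0.91=0.09, light=0.66; AND[a·b] → w = 0.0594
R4 (z=76.0): none=0.34, medium=0.16; AND[a·b] → w = 0.0544
R5 (z=44.2): ¬none=1−0.34=0.66, light=0.66; AND[a·b] → w = 0.4356
Weighted average = (0.2244·39.4 + 0.0144·49.4 + 0.0594·87.0 + 0.0544·76.0 + 0.4356·44.2) / (0.2244 + 0.0144 + 0.0594 + 0.0544 + 0.4356)
  = 38.1084 / 0.7882 = 48.35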